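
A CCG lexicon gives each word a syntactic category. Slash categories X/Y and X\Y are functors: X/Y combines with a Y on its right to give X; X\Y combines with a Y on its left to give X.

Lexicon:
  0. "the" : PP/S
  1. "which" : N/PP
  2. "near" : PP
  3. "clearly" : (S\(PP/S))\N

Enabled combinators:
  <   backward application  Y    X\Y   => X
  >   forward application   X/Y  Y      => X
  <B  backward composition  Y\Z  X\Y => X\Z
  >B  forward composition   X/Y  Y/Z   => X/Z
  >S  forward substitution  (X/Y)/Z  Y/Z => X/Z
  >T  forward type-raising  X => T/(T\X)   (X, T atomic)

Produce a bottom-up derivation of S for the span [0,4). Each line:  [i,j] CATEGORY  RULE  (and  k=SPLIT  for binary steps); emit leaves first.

[0,4] S   <
  [0,1] "the" : PP/S
  [1,4] S\(PP/S)   <
    [1,3] N   >
      [1,2] "which" : N/PP
      [2,3] "near" : PP
    [3,4] "clearly" : (S\(PP/S))\N

[0,1] PP/S  lex  "the"
[1,2] N/PP  lex  "which"
[2,3] PP  lex  "near"
[1,3] N  >  k=2
[3,4] (S\(PP/S))\N  lex  "clearly"
[1,4] S\(PP/S)  <  k=3
[0,4] S  <  k=1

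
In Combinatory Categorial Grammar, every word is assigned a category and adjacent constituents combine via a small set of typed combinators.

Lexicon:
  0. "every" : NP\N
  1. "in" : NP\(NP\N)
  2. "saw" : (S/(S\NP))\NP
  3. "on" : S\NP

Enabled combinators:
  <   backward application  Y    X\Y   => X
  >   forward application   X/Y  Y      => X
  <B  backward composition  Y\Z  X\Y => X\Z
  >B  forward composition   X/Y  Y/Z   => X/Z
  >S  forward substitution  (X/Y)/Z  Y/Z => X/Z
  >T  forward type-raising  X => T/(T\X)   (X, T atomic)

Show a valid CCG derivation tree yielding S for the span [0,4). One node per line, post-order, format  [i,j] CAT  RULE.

[0,1] NP\N  lex  "every"
[1,2] NP\(NP\N)  lex  "in"
[0,2] NP  <  k=1
[2,3] (S/(S\NP))\NP  lex  "saw"
[0,3] S/(S\NP)  <  k=2
[3,4] S\NP  lex  "on"
[0,4] S  >  k=3

[0,4] S   >
  [0,3] S/(S\NP)   <
    [0,2] NP   <
      [0,1] "every" : NP\N
      [1,2] "in" : NP\(NP\N)
    [2,3] "saw" : (S/(S\NP))\NP
  [3,4] "on" : S\NP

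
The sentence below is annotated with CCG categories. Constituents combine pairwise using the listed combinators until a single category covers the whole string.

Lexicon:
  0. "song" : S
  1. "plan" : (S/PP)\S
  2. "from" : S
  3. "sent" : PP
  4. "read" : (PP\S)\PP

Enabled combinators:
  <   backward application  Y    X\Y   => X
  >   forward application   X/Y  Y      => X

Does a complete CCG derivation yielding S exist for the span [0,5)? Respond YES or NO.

YES

[0,5] S   >
  [0,2] S/PP   <
    [0,1] "song" : S
    [1,2] "plan" : (S/PP)\S
  [2,5] PP   <
    [2,3] "from" : S
    [3,5] PP\S   <
      [3,4] "sent" : PP
      [4,5] "read" : (PP\S)\PP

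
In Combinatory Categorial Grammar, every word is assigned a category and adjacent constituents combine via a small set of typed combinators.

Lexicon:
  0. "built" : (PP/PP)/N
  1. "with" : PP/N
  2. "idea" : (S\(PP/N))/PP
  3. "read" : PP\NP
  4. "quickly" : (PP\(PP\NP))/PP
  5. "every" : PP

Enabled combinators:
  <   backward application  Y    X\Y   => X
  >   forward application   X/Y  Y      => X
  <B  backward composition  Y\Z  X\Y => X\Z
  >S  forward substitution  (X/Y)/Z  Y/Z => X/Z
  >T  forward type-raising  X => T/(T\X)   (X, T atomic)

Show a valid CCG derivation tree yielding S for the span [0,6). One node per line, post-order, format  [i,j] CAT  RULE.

[0,1] (PP/PP)/N  lex  "built"
[1,2] PP/N  lex  "with"
[0,2] PP/N  >S  k=1
[2,3] (S\(PP/N))/PP  lex  "idea"
[3,4] PP\NP  lex  "read"
[4,5] (PP\(PP\NP))/PP  lex  "quickly"
[5,6] PP  lex  "every"
[4,6] PP\(PP\NP)  >  k=5
[3,6] PP  <  k=4
[2,6] S\(PP/N)  >  k=3
[0,6] S  <  k=2

[0,6] S   <
  [0,2] PP/N   >S
    [0,1] "built" : (PP/PP)/N
    [1,2] "with" : PP/N
  [2,6] S\(PP/N)   >
    [2,3] "idea" : (S\(PP/N))/PP
    [3,6] PP   <
      [3,4] "read" : PP\NP
      [4,6] PP\(PP\NP)   >
        [4,5] "quickly" : (PP\(PP\NP))/PP
        [5,6] "every" : PP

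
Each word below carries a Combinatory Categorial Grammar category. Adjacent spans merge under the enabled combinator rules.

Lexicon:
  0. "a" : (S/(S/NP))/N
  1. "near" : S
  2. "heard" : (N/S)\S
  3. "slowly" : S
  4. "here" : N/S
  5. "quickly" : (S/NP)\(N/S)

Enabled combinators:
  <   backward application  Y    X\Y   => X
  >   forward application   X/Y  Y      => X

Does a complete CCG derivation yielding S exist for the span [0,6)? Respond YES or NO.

[0,6] S   >
  [0,4] S/(S/NP)   >
    [0,1] "a" : (S/(S/NP))/N
    [1,4] N   >
      [1,3] N/S   <
        [1,2] "near" : S
        [2,3] "heard" : (N/S)\S
      [3,4] "slowly" : S
  [4,6] S/NP   <
    [4,5] "here" : N/S
    [5,6] "quickly" : (S/NP)\(N/S)

YES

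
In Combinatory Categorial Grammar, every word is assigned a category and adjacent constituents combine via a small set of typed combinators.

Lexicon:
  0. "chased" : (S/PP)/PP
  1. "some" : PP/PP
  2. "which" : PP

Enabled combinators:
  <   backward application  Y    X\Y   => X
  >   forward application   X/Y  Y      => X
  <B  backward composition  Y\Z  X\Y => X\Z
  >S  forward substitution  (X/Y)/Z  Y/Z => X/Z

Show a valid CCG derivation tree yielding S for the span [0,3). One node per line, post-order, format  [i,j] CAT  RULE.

[0,3] S   >
  [0,2] S/PP   >S
    [0,1] "chased" : (S/PP)/PP
    [1,2] "some" : PP/PP
  [2,3] "which" : PP

[0,1] (S/PP)/PP  lex  "chased"
[1,2] PP/PP  lex  "some"
[0,2] S/PP  >S  k=1
[2,3] PP  lex  "which"
[0,3] S  >  k=2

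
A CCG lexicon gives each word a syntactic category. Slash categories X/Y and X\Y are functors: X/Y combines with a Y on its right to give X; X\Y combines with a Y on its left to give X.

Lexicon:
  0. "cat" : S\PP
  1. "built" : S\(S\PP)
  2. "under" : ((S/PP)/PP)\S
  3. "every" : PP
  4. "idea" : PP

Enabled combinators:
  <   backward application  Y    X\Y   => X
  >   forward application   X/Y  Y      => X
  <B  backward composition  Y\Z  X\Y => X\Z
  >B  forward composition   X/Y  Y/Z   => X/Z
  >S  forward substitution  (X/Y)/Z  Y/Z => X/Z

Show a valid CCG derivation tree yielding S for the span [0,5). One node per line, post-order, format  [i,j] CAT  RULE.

[0,1] S\PP  lex  "cat"
[1,2] S\(S\PP)  lex  "built"
[0,2] S  <  k=1
[2,3] ((S/PP)/PP)\S  lex  "under"
[0,3] (S/PP)/PP  <  k=2
[3,4] PP  lex  "every"
[0,4] S/PP  >  k=3
[4,5] PP  lex  "idea"
[0,5] S  >  k=4

[0,5] S   >
  [0,4] S/PP   >
    [0,3] (S/PP)/PP   <
      [0,2] S   <
        [0,1] "cat" : S\PP
        [1,2] "built" : S\(S\PP)
      [2,3] "under" : ((S/PP)/PP)\S
    [3,4] "every" : PP
  [4,5] "idea" : PP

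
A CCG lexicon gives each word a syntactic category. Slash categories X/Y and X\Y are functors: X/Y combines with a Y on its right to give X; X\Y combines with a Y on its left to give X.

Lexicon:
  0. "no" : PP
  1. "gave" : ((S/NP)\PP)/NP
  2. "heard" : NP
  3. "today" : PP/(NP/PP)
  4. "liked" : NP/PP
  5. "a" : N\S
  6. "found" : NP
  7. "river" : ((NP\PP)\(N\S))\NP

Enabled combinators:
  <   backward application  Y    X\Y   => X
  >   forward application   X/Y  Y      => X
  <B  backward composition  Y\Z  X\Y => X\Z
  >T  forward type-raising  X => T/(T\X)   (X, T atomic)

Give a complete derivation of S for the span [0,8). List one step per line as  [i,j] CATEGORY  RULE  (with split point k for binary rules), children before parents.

[0,1] PP  lex  "no"
[1,2] ((S/NP)\PP)/NP  lex  "gave"
[2,3] NP  lex  "heard"
[1,3] (S/NP)\PP  >  k=2
[0,3] S/NP  <  k=1
[3,4] PP/(NP/PP)  lex  "today"
[4,5] NP/PP  lex  "liked"
[3,5] PP  >  k=4
[5,6] N\S  lex  "a"
[6,7] NP  lex  "found"
[7,8] ((NP\PP)\(N\S))\NP  lex  "river"
[6,8] (NP\PP)\(N\S)  <  k=7
[5,8] NP\PP  <  k=6
[3,8] NP  <  k=5
[0,8] S  >  k=3

[0,8] S   >
  [0,3] S/NP   <
    [0,1] "no" : PP
    [1,3] (S/NP)\PP   >
      [1,2] "gave" : ((S/NP)\PP)/NP
      [2,3] "heard" : NP
  [3,8] NP   <
    [3,5] PP   >
      [3,4] "today" : PP/(NP/PP)
      [4,5] "liked" : NP/PP
    [5,8] NP\PP   <
      [5,6] "a" : N\S
      [6,8] (NP\PP)\(N\S)   <
        [6,7] "found" : NP
        [7,8] "river" : ((NP\PP)\(N\S))\NP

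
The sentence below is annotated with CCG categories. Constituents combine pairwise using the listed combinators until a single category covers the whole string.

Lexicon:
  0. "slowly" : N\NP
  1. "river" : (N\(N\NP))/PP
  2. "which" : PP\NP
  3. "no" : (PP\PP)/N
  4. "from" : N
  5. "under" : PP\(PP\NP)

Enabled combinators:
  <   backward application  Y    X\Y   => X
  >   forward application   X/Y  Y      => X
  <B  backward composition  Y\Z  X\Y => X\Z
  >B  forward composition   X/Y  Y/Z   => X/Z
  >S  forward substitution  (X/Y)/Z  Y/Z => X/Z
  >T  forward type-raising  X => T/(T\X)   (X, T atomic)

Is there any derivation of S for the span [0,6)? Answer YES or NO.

N\NP (N\(N\NP))/PP PP\NP (PP\PP)/N N PP\(PP\NP)
CKY chart[0,6] = {N, N/(N\N), NP/(NP\N), PP/(PP\N), S/(S\N)}; S ∉ chart

NO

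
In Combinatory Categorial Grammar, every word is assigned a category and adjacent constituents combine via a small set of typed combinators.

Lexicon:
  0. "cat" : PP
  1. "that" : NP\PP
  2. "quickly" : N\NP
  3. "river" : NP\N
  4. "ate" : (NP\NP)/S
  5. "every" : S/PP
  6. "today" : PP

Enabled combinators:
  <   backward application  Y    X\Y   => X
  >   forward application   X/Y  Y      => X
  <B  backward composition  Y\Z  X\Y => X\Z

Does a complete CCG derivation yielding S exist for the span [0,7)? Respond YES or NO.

PP NP\PP N\NP NP\N (NP\NP)/S S/PP PP
CKY chart[0,7] = {NP}; S ∉ chart

NO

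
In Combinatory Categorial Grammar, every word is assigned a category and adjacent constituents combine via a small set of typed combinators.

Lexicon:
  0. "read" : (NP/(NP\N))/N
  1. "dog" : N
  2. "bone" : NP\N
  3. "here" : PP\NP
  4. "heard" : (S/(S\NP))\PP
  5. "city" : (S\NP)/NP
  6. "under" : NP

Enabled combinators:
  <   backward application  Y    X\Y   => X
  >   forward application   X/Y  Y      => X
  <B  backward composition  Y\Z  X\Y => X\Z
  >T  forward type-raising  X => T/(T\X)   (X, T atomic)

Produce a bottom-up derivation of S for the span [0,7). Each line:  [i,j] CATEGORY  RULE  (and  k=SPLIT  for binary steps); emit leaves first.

[0,1] (NP/(NP\N))/N  lex  "read"
[1,2] N  lex  "dog"
[0,2] NP/(NP\N)  >  k=1
[2,3] NP\N  lex  "bone"
[0,3] NP  >  k=2
[3,4] PP\NP  lex  "here"
[0,4] PP  <  k=3
[4,5] (S/(S\NP))\PP  lex  "heard"
[0,5] S/(S\NP)  <  k=4
[5,6] (S\NP)/NP  lex  "city"
[6,7] NP  lex  "under"
[5,7] S\NP  >  k=6
[0,7] S  >  k=5

[0,7] S   >
  [0,5] S/(S\NP)   <
    [0,4] PP   <
      [0,3] NP   >
        [0,2] NP/(NP\N)   >
          [0,1] "read" : (NP/(NP\N))/N
          [1,2] "dog" : N
        [2,3] "bone" : NP\N
      [3,4] "here" : PP\NP
    [4,5] "heard" : (S/(S\NP))\PP
  [5,7] S\NP   >
    [5,6] "city" : (S\NP)/NP
    [6,7] "under" : NP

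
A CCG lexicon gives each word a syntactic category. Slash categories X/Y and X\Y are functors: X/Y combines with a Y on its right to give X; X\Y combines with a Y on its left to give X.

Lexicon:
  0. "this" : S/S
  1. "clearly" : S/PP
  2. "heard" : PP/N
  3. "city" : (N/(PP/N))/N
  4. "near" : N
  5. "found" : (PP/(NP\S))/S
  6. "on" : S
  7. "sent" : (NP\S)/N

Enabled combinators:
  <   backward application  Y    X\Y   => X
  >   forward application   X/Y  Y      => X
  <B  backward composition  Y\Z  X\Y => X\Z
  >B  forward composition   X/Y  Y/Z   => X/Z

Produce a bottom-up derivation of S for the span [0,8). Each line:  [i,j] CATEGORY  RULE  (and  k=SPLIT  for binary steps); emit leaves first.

[0,8] S   >
  [0,3] S/N   >B
    [0,1] "this" : S/S
    [1,3] S/N   >B
      [1,2] "clearly" : S/PP
      [2,3] "heard" : PP/N
  [3,8] N   >
    [3,5] N/(PP/N)   >
      [3,4] "city" : (N/(PP/N))/N
      [4,5] "near" : N
    [5,8] PP/N   >B
      [5,7] PP/(NP\S)   >
        [5,6] "found" : (PP/(NP\S))/S
        [6,7] "on" : S
      [7,8] "sent" : (NP\S)/N

[0,1] S/S  lex  "this"
[1,2] S/PP  lex  "clearly"
[2,3] PP/N  lex  "heard"
[1,3] S/N  >B  k=2
[0,3] S/N  >B  k=1
[3,4] (N/(PP/N))/N  lex  "city"
[4,5] N  lex  "near"
[3,5] N/(PP/N)  >  k=4
[5,6] (PP/(NP\S))/S  lex  "found"
[6,7] S  lex  "on"
[5,7] PP/(NP\S)  >  k=6
[7,8] (NP\S)/N  lex  "sent"
[5,8] PP/N  >B  k=7
[3,8] N  >  k=5
[0,8] S  >  k=3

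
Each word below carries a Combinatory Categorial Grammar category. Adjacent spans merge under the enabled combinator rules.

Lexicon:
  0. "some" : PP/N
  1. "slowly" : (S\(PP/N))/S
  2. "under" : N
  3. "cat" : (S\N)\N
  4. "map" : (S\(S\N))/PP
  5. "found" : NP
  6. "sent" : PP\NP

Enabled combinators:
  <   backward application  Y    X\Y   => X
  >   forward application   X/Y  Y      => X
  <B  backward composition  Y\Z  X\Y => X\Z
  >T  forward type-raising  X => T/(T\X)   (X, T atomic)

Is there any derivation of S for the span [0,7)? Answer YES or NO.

[0,7] S   <
  [0,1] "some" : PP/N
  [1,7] S\(PP/N)   >
    [1,2] "slowly" : (S\(PP/N))/S
    [2,7] S   <
      [2,4] S\N   <
        [2,3] "under" : N
        [3,4] "cat" : (S\N)\N
      [4,7] S\(S\N)   >
        [4,5] "map" : (S\(S\N))/PP
        [5,7] PP   >
          [5,6] PP/(PP\NP)   >T
            [5,6] "found" : NP
          [6,7] "sent" : PP\NP

YES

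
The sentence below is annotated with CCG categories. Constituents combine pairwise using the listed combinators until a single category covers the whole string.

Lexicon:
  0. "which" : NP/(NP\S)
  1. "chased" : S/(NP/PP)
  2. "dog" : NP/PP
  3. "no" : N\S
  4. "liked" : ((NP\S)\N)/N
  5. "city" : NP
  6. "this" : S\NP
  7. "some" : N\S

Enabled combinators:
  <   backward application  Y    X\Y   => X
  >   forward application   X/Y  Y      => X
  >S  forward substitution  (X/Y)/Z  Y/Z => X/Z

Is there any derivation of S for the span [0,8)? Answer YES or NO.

NO

NP/(NP\S) S/(NP/PP) NP/PP N\S ((NP\S)\N)/N NP S\NP N\S
CKY chart[0,8] = {NP}; S ∉ chart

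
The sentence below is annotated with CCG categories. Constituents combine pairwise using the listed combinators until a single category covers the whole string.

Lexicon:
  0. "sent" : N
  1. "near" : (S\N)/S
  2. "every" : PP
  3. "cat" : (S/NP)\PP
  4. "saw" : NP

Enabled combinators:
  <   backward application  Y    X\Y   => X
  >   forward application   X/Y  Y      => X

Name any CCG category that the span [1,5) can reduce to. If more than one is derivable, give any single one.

[0,5] S   <
  [0,1] "sent" : N
  [1,5] S\N   >
    [1,2] "near" : (S\N)/S
    [2,5] S   >
      [2,4] S/NP   <
        [2,3] "every" : PP
        [3,4] "cat" : (S/NP)\PP
      [4,5] "saw" : NP

S\N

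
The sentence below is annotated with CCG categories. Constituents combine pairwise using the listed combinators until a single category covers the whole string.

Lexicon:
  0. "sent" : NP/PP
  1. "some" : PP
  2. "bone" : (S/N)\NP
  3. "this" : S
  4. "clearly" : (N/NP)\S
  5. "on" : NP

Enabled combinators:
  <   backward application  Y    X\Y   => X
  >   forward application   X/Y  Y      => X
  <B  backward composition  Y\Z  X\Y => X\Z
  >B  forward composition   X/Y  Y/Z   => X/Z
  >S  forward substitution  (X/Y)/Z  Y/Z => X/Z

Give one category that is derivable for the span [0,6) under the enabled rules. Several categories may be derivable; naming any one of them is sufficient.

[0,6] S   >
  [0,3] S/N   <
    [0,2] NP   >
      [0,1] "sent" : NP/PP
      [1,2] "some" : PP
    [2,3] "bone" : (S/N)\NP
  [3,6] N   >
    [3,5] N/NP   <
      [3,4] "this" : S
      [4,5] "clearly" : (N/NP)\S
    [5,6] "on" : NP

S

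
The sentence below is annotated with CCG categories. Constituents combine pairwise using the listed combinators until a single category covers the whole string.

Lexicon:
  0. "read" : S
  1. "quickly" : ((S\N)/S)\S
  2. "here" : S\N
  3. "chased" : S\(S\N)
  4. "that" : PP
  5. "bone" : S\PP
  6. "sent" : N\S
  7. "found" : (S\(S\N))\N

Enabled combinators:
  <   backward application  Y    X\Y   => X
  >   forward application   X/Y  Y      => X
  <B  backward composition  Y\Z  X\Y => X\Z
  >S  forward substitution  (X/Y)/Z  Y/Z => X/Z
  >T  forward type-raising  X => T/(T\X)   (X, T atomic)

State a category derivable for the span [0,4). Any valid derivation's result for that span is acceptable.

S\N

[0,8] S   <
  [0,4] S\N   >
    [0,2] (S\N)/S   <
      [0,1] "read" : S
      [1,2] "quickly" : ((S\N)/S)\S
    [2,4] S   <
      [2,3] "here" : S\N
      [3,4] "chased" : S\(S\N)
  [4,8] S\(S\N)   <
    [4,7] N   <
      [4,6] S   <
        [4,5] "that" : PP
        [5,6] "bone" : S\PP
      [6,7] "sent" : N\S
    [7,8] "found" : (S\(S\N))\N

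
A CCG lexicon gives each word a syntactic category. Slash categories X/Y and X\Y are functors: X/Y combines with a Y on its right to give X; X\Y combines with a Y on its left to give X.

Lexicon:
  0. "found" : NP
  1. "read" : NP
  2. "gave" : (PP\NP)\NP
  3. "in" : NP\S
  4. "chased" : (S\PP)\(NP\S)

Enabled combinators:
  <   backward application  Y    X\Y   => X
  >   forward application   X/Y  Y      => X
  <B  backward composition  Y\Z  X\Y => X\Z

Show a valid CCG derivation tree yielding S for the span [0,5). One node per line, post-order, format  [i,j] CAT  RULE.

[0,5] S   <
  [0,3] PP   <
    [0,1] "found" : NP
    [1,3] PP\NP   <
      [1,2] "read" : NP
      [2,3] "gave" : (PP\NP)\NP
  [3,5] S\PP   <
    [3,4] "in" : NP\S
    [4,5] "chased" : (S\PP)\(NP\S)

[0,1] NP  lex  "found"
[1,2] NP  lex  "read"
[2,3] (PP\NP)\NP  lex  "gave"
[1,3] PP\NP  <  k=2
[0,3] PP  <  k=1
[3,4] NP\S  lex  "in"
[4,5] (S\PP)\(NP\S)  lex  "chased"
[3,5] S\PP  <  k=4
[0,5] S  <  k=3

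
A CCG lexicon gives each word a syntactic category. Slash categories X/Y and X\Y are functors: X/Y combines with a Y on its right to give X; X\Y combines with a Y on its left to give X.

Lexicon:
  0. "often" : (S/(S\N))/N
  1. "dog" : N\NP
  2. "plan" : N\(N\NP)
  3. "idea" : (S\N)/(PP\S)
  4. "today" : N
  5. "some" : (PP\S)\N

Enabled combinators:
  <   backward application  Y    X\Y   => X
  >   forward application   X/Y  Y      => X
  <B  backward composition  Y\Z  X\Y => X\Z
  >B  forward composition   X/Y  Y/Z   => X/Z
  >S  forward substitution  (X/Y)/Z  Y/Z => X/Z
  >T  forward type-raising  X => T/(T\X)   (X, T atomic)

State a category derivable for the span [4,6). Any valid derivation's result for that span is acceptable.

[0,6] S   >
  [0,3] S/(S\N)   >
    [0,1] "often" : (S/(S\N))/N
    [1,3] N   <
      [1,2] "dog" : N\NP
      [2,3] "plan" : N\(N\NP)
  [3,6] S\N   >
    [3,4] "idea" : (S\N)/(PP\S)
    [4,6] PP\S   <
      [4,5] "today" : N
      [5,6] "some" : (PP\S)\N

PP\S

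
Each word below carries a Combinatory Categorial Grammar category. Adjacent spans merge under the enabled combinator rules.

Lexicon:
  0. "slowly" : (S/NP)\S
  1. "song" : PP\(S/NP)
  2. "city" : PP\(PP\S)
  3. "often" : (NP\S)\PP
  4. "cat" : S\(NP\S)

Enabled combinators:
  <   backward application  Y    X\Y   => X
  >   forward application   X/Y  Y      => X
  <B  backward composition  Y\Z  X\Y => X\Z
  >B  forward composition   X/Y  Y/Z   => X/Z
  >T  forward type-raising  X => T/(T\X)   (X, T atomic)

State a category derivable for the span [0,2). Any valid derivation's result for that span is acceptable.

[0,5] S   <
  [0,4] NP\S   <
    [0,3] PP   <
      [0,2] PP\S   <B
        [0,1] "slowly" : (S/NP)\S
        [1,2] "song" : PP\(S/NP)
      [2,3] "city" : PP\(PP\S)
    [3,4] "often" : (NP\S)\PP
  [4,5] "cat" : S\(NP\S)

PP\S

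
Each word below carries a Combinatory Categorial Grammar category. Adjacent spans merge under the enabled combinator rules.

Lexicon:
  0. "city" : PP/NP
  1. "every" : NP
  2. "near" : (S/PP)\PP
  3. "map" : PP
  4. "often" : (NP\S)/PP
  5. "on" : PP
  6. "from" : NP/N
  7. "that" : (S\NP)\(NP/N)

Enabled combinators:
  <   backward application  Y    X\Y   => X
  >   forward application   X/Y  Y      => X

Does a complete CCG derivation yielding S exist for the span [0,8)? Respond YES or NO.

[0,8] S   <
  [0,6] NP   <
    [0,4] S   >
      [0,3] S/PP   <
        [0,2] PP   >
          [0,1] "city" : PP/NP
          [1,2] "every" : NP
        [2,3] "near" : (S/PP)\PP
      [3,4] "map" : PP
    [4,6] NP\S   >
      [4,5] "often" : (NP\S)/PP
      [5,6] "on" : PP
  [6,8] S\NP   <
    [6,7] "from" : NP/N
    [7,8] "that" : (S\NP)\(NP/N)

YES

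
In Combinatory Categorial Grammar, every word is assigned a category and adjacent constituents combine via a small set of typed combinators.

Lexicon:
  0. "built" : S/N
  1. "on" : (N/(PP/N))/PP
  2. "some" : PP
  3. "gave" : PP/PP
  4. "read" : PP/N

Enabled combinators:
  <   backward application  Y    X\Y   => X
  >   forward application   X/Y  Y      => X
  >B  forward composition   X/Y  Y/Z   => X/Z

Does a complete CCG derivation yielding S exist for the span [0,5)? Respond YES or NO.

[0,5] S   >
  [0,1] "built" : S/N
  [1,5] N   >
    [1,3] N/(PP/N)   >
      [1,2] "on" : (N/(PP/N))/PP
      [2,3] "some" : PP
    [3,5] PP/N   >B
      [3,4] "gave" : PP/PP
      [4,5] "read" : PP/N

YES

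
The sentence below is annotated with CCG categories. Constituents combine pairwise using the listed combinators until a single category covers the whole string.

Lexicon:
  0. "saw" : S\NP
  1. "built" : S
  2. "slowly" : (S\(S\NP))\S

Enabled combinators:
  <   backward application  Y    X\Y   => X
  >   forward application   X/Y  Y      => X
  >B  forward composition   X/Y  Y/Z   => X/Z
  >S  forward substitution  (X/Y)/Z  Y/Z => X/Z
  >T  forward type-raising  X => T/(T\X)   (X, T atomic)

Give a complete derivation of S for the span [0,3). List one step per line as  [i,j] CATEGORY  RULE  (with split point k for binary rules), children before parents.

[0,1] S\NP  lex  "saw"
[1,2] S  lex  "built"
[2,3] (S\(S\NP))\S  lex  "slowly"
[1,3] S\(S\NP)  <  k=2
[0,3] S  <  k=1

[0,3] S   <
  [0,1] "saw" : S\NP
  [1,3] S\(S\NP)   <
    [1,2] "built" : S
    [2,3] "slowly" : (S\(S\NP))\S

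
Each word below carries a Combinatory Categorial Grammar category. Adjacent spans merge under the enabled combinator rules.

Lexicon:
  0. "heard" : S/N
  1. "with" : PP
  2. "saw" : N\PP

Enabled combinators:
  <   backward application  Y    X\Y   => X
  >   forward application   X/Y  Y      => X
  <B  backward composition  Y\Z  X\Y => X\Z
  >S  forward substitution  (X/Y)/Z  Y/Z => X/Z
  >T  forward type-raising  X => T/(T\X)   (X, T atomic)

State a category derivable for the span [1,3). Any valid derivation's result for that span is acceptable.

[0,3] S   >
  [0,1] "heard" : S/N
  [1,3] N   <
    [1,2] "with" : PP
    [2,3] "saw" : N\PP

N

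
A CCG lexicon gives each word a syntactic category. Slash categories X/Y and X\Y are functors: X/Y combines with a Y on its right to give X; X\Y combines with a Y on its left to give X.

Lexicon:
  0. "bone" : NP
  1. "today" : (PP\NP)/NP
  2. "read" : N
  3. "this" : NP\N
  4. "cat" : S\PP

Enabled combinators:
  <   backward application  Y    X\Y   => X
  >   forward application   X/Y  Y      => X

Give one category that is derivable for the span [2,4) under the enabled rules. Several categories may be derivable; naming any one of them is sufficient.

NP

[0,5] S   <
  [0,4] PP   <
    [0,1] "bone" : NP
    [1,4] PP\NP   >
      [1,2] "today" : (PP\NP)/NP
      [2,4] NP   <
        [2,3] "read" : N
        [3,4] "this" : NP\N
  [4,5] "cat" : S\PP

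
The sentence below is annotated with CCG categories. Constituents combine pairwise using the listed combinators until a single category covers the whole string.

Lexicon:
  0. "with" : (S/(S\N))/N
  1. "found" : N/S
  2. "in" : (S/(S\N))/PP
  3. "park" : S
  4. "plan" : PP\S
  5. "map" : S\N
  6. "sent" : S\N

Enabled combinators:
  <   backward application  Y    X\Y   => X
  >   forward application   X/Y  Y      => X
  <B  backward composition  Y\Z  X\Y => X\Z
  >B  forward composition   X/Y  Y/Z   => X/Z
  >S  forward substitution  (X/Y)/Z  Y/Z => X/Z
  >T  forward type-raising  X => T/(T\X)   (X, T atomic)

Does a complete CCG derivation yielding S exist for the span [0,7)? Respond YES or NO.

YES

[0,7] S   >
  [0,6] S/(S\N)   >
    [0,1] "with" : (S/(S\N))/N
    [1,6] N   >
      [1,2] "found" : N/S
      [2,6] S   >
        [2,5] S/(S\N)   >
          [2,3] "in" : (S/(S\N))/PP
          [3,5] PP   >
            [3,4] PP/(PP\S)   >T
              [3,4] "park" : S
            [4,5] "plan" : PP\S
        [5,6] "map" : S\N
  [6,7] "sent" : S\N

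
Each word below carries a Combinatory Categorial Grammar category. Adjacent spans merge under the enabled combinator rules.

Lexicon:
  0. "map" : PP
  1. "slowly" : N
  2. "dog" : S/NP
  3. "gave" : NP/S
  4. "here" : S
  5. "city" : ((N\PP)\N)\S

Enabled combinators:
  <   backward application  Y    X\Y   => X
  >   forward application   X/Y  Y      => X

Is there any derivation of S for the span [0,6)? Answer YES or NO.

PP N S/NP NP/S S ((N\PP)\N)\S
CKY chart[0,6] = {N}; S ∉ chart

NO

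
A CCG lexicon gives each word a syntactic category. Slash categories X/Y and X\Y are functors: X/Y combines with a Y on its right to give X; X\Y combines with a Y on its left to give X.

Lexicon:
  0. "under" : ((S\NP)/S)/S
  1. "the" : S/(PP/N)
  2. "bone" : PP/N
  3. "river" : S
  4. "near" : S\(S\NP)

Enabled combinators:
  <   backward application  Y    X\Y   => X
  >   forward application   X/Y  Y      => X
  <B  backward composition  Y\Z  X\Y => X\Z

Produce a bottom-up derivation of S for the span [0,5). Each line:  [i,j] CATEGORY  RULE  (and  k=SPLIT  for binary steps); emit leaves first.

[0,5] S   <
  [0,4] S\NP   >
    [0,3] (S\NP)/S   >
      [0,1] "under" : ((S\NP)/S)/S
      [1,3] S   >
        [1,2] "the" : S/(PP/N)
        [2,3] "bone" : PP/N
    [3,4] "river" : S
  [4,5] "near" : S\(S\NP)

[0,1] ((S\NP)/S)/S  lex  "under"
[1,2] S/(PP/N)  lex  "the"
[2,3] PP/N  lex  "bone"
[1,3] S  >  k=2
[0,3] (S\NP)/S  >  k=1
[3,4] S  lex  "river"
[0,4] S\NP  >  k=3
[4,5] S\(S\NP)  lex  "near"
[0,5] S  <  k=4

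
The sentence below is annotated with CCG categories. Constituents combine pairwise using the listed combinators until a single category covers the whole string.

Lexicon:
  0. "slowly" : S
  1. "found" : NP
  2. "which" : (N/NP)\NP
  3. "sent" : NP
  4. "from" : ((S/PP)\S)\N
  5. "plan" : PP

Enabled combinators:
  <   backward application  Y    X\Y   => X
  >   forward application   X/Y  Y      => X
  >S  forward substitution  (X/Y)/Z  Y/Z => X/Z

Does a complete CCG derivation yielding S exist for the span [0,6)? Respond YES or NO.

YES

[0,6] S   >
  [0,5] S/PP   <
    [0,1] "slowly" : S
    [1,5] (S/PP)\S   <
      [1,4] N   >
        [1,3] N/NP   <
          [1,2] "found" : NP
          [2,3] "which" : (N/NP)\NP
        [3,4] "sent" : NP
      [4,5] "from" : ((S/PP)\S)\N
  [5,6] "plan" : PP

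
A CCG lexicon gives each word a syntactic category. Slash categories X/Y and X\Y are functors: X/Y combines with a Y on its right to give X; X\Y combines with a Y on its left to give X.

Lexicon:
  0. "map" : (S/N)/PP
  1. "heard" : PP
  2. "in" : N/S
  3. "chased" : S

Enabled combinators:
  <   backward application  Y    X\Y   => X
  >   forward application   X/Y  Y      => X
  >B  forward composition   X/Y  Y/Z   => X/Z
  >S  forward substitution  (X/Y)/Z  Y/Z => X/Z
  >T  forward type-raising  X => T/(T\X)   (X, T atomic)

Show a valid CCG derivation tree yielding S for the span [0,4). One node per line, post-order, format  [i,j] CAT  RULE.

[0,1] (S/N)/PP  lex  "map"
[1,2] PP  lex  "heard"
[0,2] S/N  >  k=1
[2,3] N/S  lex  "in"
[3,4] S  lex  "chased"
[2,4] N  >  k=3
[0,4] S  >  k=2

[0,4] S   >
  [0,2] S/N   >
    [0,1] "map" : (S/N)/PP
    [1,2] "heard" : PP
  [2,4] N   >
    [2,3] "in" : N/S
    [3,4] "chased" : S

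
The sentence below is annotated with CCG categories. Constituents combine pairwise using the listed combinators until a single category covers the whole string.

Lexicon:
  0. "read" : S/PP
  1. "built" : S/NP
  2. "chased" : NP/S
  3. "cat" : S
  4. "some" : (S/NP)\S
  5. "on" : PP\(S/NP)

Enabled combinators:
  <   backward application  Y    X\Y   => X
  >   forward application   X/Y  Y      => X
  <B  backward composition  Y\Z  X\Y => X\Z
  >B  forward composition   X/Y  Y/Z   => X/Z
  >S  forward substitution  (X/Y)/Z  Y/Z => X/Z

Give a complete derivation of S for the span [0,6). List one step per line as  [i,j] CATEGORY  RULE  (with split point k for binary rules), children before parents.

[0,1] S/PP  lex  "read"
[1,2] S/NP  lex  "built"
[2,3] NP/S  lex  "chased"
[3,4] S  lex  "cat"
[2,4] NP  >  k=3
[1,4] S  >  k=2
[4,5] (S/NP)\S  lex  "some"
[5,6] PP\(S/NP)  lex  "on"
[4,6] PP\S  <B  k=5
[1,6] PP  <  k=4
[0,6] S  >  k=1

[0,6] S   >
  [0,1] "read" : S/PP
  [1,6] PP   <
    [1,4] S   >
      [1,2] "built" : S/NP
      [2,4] NP   >
        [2,3] "chased" : NP/S
        [3,4] "cat" : S
    [4,6] PP\S   <B
      [4,5] "some" : (S/NP)\S
      [5,6] "on" : PP\(S/NP)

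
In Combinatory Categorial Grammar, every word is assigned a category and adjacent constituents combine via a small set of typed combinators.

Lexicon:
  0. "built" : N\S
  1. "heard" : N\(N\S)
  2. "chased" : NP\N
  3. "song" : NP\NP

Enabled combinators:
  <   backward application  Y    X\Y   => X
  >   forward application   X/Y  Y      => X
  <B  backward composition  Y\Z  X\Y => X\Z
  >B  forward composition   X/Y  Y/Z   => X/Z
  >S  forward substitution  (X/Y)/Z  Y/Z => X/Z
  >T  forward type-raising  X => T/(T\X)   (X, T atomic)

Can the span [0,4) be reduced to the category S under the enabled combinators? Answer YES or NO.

N\S N\(N\S) NP\N NP\NP
CKY chart[0,4] = {N/(N\NP), NP, NP/(NP\NP), PP/(PP\NP), S/(S\NP)}; S ∉ chart

NO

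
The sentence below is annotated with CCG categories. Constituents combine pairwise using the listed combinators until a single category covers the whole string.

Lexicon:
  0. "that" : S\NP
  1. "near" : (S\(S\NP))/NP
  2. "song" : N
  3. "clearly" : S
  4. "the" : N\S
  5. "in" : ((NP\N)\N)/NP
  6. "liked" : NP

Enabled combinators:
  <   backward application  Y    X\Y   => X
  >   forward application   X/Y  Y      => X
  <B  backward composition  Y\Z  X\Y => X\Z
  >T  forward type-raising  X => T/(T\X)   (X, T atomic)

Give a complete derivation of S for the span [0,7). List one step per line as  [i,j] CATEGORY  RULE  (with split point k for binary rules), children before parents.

[0,1] S\NP  lex  "that"
[1,2] (S\(S\NP))/NP  lex  "near"
[2,3] N  lex  "song"
[2,3] NP/(NP\N)  >T
[3,4] S  lex  "clearly"
[4,5] N\S  lex  "the"
[3,5] N  <  k=4
[5,6] ((NP\N)\N)/NP  lex  "in"
[6,7] NP  lex  "liked"
[5,7] (NP\N)\N  >  k=6
[3,7] NP\N  <  k=5
[2,7] NP  >  k=3
[1,7] S\(S\NP)  >  k=2
[0,7] S  <  k=1

[0,7] S   <
  [0,1] "that" : S\NP
  [1,7] S\(S\NP)   >
    [1,2] "near" : (S\(S\NP))/NP
    [2,7] NP   >
      [2,3] NP/(NP\N)   >T
        [2,3] "song" : N
      [3,7] NP\N   <
        [3,5] N   <
          [3,4] "clearly" : S
          [4,5] "the" : N\S
        [5,7] (NP\N)\N   >
          [5,6] "in" : ((NP\N)\N)/NP
          [6,7] "liked" : NP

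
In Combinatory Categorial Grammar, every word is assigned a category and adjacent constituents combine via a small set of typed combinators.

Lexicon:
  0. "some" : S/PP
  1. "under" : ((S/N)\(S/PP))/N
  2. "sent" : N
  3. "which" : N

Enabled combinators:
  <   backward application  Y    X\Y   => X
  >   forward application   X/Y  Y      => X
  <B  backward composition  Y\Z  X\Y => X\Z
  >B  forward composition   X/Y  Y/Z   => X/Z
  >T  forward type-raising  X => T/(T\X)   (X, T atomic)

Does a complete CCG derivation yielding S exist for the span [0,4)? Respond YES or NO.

[0,4] S   >
  [0,3] S/N   <
    [0,1] "some" : S/PP
    [1,3] (S/N)\(S/PP)   >
      [1,2] "under" : ((S/N)\(S/PP))/N
      [2,3] "sent" : N
  [3,4] "which" : N

YES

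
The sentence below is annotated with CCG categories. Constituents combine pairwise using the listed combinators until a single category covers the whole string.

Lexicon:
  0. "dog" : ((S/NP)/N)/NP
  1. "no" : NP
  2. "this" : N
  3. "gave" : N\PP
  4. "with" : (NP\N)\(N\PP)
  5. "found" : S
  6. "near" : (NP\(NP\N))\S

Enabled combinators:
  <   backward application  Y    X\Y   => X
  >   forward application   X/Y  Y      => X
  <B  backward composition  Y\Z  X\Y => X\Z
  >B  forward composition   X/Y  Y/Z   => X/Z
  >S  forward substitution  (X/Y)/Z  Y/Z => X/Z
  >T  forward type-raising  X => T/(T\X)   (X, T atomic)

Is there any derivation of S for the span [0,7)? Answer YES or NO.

[0,7] S   >
  [0,3] S/NP   >
    [0,2] (S/NP)/N   >
      [0,1] "dog" : ((S/NP)/N)/NP
      [1,2] "no" : NP
    [2,3] "this" : N
  [3,7] NP   <
    [3,5] NP\N   <
      [3,4] "gave" : N\PP
      [4,5] "with" : (NP\N)\(N\PP)
    [5,7] NP\(NP\N)   <
      [5,6] "found" : S
      [6,7] "near" : (NP\(NP\N))\S

YES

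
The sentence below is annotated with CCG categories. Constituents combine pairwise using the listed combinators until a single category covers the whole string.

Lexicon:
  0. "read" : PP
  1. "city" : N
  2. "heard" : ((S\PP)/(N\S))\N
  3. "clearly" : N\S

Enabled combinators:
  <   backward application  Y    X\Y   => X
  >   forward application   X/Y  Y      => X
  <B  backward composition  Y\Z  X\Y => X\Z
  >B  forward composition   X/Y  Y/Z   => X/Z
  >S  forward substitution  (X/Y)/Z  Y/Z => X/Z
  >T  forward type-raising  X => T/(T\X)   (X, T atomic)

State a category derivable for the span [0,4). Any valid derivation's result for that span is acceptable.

[0,4] S   >
  [0,1] S/(S\PP)   >T
    [0,1] "read" : PP
  [1,4] S\PP   >
    [1,3] (S\PP)/(N\S)   <
      [1,2] "city" : N
      [2,3] "heard" : ((S\PP)/(N\S))\N
    [3,4] "clearly" : N\S

S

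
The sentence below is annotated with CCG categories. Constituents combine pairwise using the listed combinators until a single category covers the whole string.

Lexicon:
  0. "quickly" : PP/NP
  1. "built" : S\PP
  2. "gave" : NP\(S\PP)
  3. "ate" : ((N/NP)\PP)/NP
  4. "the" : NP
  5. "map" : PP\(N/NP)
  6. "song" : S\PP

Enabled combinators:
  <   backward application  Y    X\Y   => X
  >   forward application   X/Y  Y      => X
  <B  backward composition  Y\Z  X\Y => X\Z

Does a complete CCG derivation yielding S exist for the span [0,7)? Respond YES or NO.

YES

[0,7] S   <
  [0,3] PP   >
    [0,1] "quickly" : PP/NP
    [1,3] NP   <
      [1,2] "built" : S\PP
      [2,3] "gave" : NP\(S\PP)
  [3,7] S\PP   <B
    [3,6] PP\PP   <B
      [3,5] (N/NP)\PP   >
        [3,4] "ate" : ((N/NP)\PP)/NP
        [4,5] "the" : NP
      [5,6] "map" : PP\(N/NP)
    [6,7] "song" : S\PP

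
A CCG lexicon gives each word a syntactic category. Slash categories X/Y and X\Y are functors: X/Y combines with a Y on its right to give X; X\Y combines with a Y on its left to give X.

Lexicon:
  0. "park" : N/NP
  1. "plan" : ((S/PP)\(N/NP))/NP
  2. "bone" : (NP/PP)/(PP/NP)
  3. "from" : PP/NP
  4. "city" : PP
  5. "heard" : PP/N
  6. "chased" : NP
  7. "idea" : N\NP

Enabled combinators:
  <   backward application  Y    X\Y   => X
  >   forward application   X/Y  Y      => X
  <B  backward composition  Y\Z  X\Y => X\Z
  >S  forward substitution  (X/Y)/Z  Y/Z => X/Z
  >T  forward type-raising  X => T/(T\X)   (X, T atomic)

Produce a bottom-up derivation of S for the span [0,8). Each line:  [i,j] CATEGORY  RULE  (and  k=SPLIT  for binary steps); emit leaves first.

[0,8] S   >
  [0,5] S/PP   <
    [0,1] "park" : N/NP
    [1,5] (S/PP)\(N/NP)   >
      [1,2] "plan" : ((S/PP)\(N/NP))/NP
      [2,5] NP   >
        [2,4] NP/PP   >
          [2,3] "bone" : (NP/PP)/(PP/NP)
          [3,4] "from" : PP/NP
        [4,5] "city" : PP
  [5,8] PP   >
    [5,6] "heard" : PP/N
    [6,8] N   >
      [6,7] N/(N\NP)   >T
        [6,7] "chased" : NP
      [7,8] "idea" : N\NP

[0,1] N/NP  lex  "park"
[1,2] ((S/PP)\(N/NP))/NP  lex  "plan"
[2,3] (NP/PP)/(PP/NP)  lex  "bone"
[3,4] PP/NP  lex  "from"
[2,4] NP/PP  >  k=3
[4,5] PP  lex  "city"
[2,5] NP  >  k=4
[1,5] (S/PP)\(N/NP)  >  k=2
[0,5] S/PP  <  k=1
[5,6] PP/N  lex  "heard"
[6,7] NP  lex  "chased"
[6,7] N/(N\NP)  >T
[7,8] N\NP  lex  "idea"
[6,8] N  >  k=7
[5,8] PP  >  k=6
[0,8] S  >  k=5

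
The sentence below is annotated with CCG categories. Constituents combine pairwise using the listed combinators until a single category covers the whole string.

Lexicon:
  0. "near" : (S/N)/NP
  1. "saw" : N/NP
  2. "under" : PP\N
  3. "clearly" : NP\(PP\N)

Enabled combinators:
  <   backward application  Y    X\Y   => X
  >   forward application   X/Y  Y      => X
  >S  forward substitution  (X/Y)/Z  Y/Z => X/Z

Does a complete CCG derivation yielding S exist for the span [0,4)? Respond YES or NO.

YES

[0,4] S   >
  [0,2] S/NP   >S
    [0,1] "near" : (S/N)/NP
    [1,2] "saw" : N/NP
  [2,4] NP   <
    [2,3] "under" : PP\N
    [3,4] "clearly" : NP\(PP\N)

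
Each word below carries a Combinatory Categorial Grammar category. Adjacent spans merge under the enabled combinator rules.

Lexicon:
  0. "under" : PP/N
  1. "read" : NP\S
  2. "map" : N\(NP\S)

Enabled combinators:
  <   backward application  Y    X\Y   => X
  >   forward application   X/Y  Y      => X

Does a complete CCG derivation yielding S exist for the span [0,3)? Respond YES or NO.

NO

PP/N NP\S N\(NP\S)
CKY chart[0,3] = {PP}; S ∉ chart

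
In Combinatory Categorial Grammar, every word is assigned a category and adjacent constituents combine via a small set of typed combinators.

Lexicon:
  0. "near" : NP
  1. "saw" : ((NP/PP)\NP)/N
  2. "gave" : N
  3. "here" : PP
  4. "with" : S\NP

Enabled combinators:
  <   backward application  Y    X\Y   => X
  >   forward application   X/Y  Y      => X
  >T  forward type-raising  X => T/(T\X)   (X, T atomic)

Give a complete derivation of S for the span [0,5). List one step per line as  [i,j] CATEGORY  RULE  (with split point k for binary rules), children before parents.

[0,1] NP  lex  "near"
[1,2] ((NP/PP)\NP)/N  lex  "saw"
[2,3] N  lex  "gave"
[1,3] (NP/PP)\NP  >  k=2
[0,3] NP/PP  <  k=1
[3,4] PP  lex  "here"
[0,4] NP  >  k=3
[4,5] S\NP  lex  "with"
[0,5] S  <  k=4

[0,5] S   <
  [0,4] NP   >
    [0,3] NP/PP   <
      [0,1] "near" : NP
      [1,3] (NP/PP)\NP   >
        [1,2] "saw" : ((NP/PP)\NP)/N
        [2,3] "gave" : N
    [3,4] "here" : PP
  [4,5] "with" : S\NP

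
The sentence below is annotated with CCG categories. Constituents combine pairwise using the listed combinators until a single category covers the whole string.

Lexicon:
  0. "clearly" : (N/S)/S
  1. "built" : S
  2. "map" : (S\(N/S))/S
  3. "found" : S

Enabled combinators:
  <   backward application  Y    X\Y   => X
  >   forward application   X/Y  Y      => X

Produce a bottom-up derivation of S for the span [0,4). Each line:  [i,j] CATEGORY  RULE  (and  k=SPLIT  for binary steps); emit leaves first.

[0,4] S   <
  [0,2] N/S   >
    [0,1] "clearly" : (N/S)/S
    [1,2] "built" : S
  [2,4] S\(N/S)   >
    [2,3] "map" : (S\(N/S))/S
    [3,4] "found" : S

[0,1] (N/S)/S  lex  "clearly"
[1,2] S  lex  "built"
[0,2] N/S  >  k=1
[2,3] (S\(N/S))/S  lex  "map"
[3,4] S  lex  "found"
[2,4] S\(N/S)  >  k=3
[0,4] S  <  k=2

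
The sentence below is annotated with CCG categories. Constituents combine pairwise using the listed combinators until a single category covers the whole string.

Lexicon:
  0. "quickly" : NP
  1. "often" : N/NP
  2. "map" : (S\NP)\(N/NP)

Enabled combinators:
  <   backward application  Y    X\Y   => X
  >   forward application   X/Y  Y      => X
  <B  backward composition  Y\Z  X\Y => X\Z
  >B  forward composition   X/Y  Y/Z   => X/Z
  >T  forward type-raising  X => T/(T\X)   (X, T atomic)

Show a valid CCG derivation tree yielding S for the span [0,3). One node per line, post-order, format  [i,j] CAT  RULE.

[0,3] S   <
  [0,1] "quickly" : NP
  [1,3] S\NP   <
    [1,2] "often" : N/NP
    [2,3] "map" : (S\NP)\(N/NP)

[0,1] NP  lex  "quickly"
[1,2] N/NP  lex  "often"
[2,3] (S\NP)\(N/NP)  lex  "map"
[1,3] S\NP  <  k=2
[0,3] S  <  k=1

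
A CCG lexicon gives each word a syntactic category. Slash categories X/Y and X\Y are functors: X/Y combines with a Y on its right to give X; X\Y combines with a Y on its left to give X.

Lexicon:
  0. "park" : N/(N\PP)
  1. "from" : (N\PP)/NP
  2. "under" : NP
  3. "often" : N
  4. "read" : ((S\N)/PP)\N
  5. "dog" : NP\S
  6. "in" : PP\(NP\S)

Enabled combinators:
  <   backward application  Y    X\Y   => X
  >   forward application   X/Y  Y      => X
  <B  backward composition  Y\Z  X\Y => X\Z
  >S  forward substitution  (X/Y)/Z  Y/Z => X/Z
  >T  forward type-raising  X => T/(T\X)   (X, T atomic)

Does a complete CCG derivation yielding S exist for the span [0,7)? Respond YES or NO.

[0,7] S   <
  [0,3] N   >
    [0,1] "park" : N/(N\PP)
    [1,3] N\PP   >
      [1,2] "from" : (N\PP)/NP
      [2,3] "under" : NP
  [3,7] S\N   >
    [3,5] (S\N)/PP   <
      [3,4] "often" : N
      [4,5] "read" : ((S\N)/PP)\N
    [5,7] PP   <
      [5,6] "dog" : NP\S
      [6,7] "in" : PP\(NP\S)

YES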